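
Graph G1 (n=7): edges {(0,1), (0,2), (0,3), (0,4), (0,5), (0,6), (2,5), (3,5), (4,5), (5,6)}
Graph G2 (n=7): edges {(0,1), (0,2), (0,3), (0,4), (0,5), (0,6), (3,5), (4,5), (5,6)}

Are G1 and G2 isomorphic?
No, not isomorphic

The graphs are NOT isomorphic.

Counting edges: G1 has 10 edge(s); G2 has 9 edge(s).
Edge count is an isomorphism invariant (a bijection on vertices induces a bijection on edges), so differing edge counts rule out isomorphism.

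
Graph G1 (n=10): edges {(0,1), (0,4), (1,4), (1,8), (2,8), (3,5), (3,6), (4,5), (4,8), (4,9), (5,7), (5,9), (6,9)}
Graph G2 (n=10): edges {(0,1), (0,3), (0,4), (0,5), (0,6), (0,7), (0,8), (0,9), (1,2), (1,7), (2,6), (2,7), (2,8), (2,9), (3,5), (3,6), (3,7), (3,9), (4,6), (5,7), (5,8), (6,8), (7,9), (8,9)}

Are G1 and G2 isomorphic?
No, not isomorphic

The graphs are NOT isomorphic.

Counting triangles (3-cliques): G1 has 3, G2 has 17.
Triangle count is an isomorphism invariant, so differing triangle counts rule out isomorphism.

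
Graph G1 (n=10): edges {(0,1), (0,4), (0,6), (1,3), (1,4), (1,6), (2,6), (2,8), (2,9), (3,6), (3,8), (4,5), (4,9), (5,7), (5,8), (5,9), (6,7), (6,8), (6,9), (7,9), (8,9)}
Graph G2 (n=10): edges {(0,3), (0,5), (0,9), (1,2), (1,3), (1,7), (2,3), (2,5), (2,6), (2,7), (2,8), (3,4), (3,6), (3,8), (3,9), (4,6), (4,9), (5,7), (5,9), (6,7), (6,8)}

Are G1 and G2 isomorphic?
Yes, isomorphic

The graphs are isomorphic.
One valid mapping φ: V(G1) → V(G2): 0→0, 1→9, 2→8, 3→4, 4→5, 5→7, 6→3, 7→1, 8→6, 9→2

Verify φ preserves adjacency — for each edge of G1, its image is an edge of G2:
  (0,1) → (φ(0),φ(1)) = (0,9) ∈ E(G2) ✓
  (0,4) → (φ(0),φ(4)) = (0,5) ∈ E(G2) ✓
  (0,6) → (φ(0),φ(6)) = (0,3) ∈ E(G2) ✓
  (1,3) → (φ(1),φ(3)) = (4,9) ∈ E(G2) ✓
  (1,4) → (φ(1),φ(4)) = (5,9) ∈ E(G2) ✓
  (1,6) → (φ(1),φ(6)) = (3,9) ∈ E(G2) ✓
  (2,6) → (φ(2),φ(6)) = (3,8) ∈ E(G2) ✓
  (2,8) → (φ(2),φ(8)) = (6,8) ∈ E(G2) ✓
  (2,9) → (φ(2),φ(9)) = (2,8) ∈ E(G2) ✓
  (3,6) → (φ(3),φ(6)) = (3,4) ∈ E(G2) ✓
  (3,8) → (φ(3),φ(8)) = (4,6) ∈ E(G2) ✓
  (4,5) → (φ(4),φ(5)) = (5,7) ∈ E(G2) ✓
  (4,9) → (φ(4),φ(9)) = (2,5) ∈ E(G2) ✓
  (5,7) → (φ(5),φ(7)) = (1,7) ∈ E(G2) ✓
  (5,8) → (φ(5),φ(8)) = (6,7) ∈ E(G2) ✓
  (5,9) → (φ(5),φ(9)) = (2,7) ∈ E(G2) ✓
  (6,7) → (φ(6),φ(7)) = (1,3) ∈ E(G2) ✓
  (6,8) → (φ(6),φ(8)) = (3,6) ∈ E(G2) ✓
  (6,9) → (φ(6),φ(9)) = (2,3) ∈ E(G2) ✓
  (7,9) → (φ(7),φ(9)) = (1,2) ∈ E(G2) ✓
  (8,9) → (φ(8),φ(9)) = (2,6) ∈ E(G2) ✓
All 21 edges of G1 map to edges of G2, and |E(G1)| = |E(G2)| = 21, so φ is a bijection on edges as well as vertices. Hence G1 ≅ G2.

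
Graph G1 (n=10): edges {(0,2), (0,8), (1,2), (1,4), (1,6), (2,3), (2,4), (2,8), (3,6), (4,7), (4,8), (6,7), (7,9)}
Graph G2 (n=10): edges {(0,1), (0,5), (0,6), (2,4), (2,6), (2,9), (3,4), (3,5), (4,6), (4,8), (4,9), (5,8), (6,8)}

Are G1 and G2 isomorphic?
Yes, isomorphic

The graphs are isomorphic.
One valid mapping φ: V(G1) → V(G2): 0→9, 1→8, 2→4, 3→3, 4→6, 5→7, 6→5, 7→0, 8→2, 9→1

Verify φ preserves adjacency — for each edge of G1, its image is an edge of G2:
  (0,2) → (φ(0),φ(2)) = (4,9) ∈ E(G2) ✓
  (0,8) → (φ(0),φ(8)) = (2,9) ∈ E(G2) ✓
  (1,2) → (φ(1),φ(2)) = (4,8) ∈ E(G2) ✓
  (1,4) → (φ(1),φ(4)) = (6,8) ∈ E(G2) ✓
  (1,6) → (φ(1),φ(6)) = (5,8) ∈ E(G2) ✓
  (2,3) → (φ(2),φ(3)) = (3,4) ∈ E(G2) ✓
  (2,4) → (φ(2),φ(4)) = (4,6) ∈ E(G2) ✓
  (2,8) → (φ(2),φ(8)) = (2,4) ∈ E(G2) ✓
  (3,6) → (φ(3),φ(6)) = (3,5) ∈ E(G2) ✓
  (4,7) → (φ(4),φ(7)) = (0,6) ∈ E(G2) ✓
  (4,8) → (φ(4),φ(8)) = (2,6) ∈ E(G2) ✓
  (6,7) → (φ(6),φ(7)) = (0,5) ∈ E(G2) ✓
  (7,9) → (φ(7),φ(9)) = (0,1) ∈ E(G2) ✓
All 13 edges of G1 map to edges of G2, and |E(G1)| = |E(G2)| = 13, so φ is a bijection on edges as well as vertices. Hence G1 ≅ G2.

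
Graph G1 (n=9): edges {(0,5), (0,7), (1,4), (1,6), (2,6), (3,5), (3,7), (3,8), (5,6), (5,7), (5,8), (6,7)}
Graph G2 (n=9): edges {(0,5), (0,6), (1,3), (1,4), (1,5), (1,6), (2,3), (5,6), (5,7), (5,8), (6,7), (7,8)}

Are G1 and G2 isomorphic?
Yes, isomorphic

The graphs are isomorphic.
One valid mapping φ: V(G1) → V(G2): 0→0, 1→3, 2→4, 3→7, 4→2, 5→5, 6→1, 7→6, 8→8

Verify φ preserves adjacency — for each edge of G1, its image is an edge of G2:
  (0,5) → (φ(0),φ(5)) = (0,5) ∈ E(G2) ✓
  (0,7) → (φ(0),φ(7)) = (0,6) ∈ E(G2) ✓
  (1,4) → (φ(1),φ(4)) = (2,3) ∈ E(G2) ✓
  (1,6) → (φ(1),φ(6)) = (1,3) ∈ E(G2) ✓
  (2,6) → (φ(2),φ(6)) = (1,4) ∈ E(G2) ✓
  (3,5) → (φ(3),φ(5)) = (5,7) ∈ E(G2) ✓
  (3,7) → (φ(3),φ(7)) = (6,7) ∈ E(G2) ✓
  (3,8) → (φ(3),φ(8)) = (7,8) ∈ E(G2) ✓
  (5,6) → (φ(5),φ(6)) = (1,5) ∈ E(G2) ✓
  (5,7) → (φ(5),φ(7)) = (5,6) ∈ E(G2) ✓
  (5,8) → (φ(5),φ(8)) = (5,8) ∈ E(G2) ✓
  (6,7) → (φ(6),φ(7)) = (1,6) ∈ E(G2) ✓
All 12 edges of G1 map to edges of G2, and |E(G1)| = |E(G2)| = 12, so φ is a bijection on edges as well as vertices. Hence G1 ≅ G2.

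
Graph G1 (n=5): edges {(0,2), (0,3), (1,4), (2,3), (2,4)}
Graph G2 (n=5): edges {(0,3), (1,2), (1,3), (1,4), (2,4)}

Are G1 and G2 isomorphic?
Yes, isomorphic

The graphs are isomorphic.
One valid mapping φ: V(G1) → V(G2): 0→2, 1→0, 2→1, 3→4, 4→3

Verify φ preserves adjacency — for each edge of G1, its image is an edge of G2:
  (0,2) → (φ(0),φ(2)) = (1,2) ∈ E(G2) ✓
  (0,3) → (φ(0),φ(3)) = (2,4) ∈ E(G2) ✓
  (1,4) → (φ(1),φ(4)) = (0,3) ∈ E(G2) ✓
  (2,3) → (φ(2),φ(3)) = (1,4) ∈ E(G2) ✓
  (2,4) → (φ(2),φ(4)) = (1,3) ∈ E(G2) ✓
All 5 edges of G1 map to edges of G2, and |E(G1)| = |E(G2)| = 5, so φ is a bijection on edges as well as vertices. Hence G1 ≅ G2.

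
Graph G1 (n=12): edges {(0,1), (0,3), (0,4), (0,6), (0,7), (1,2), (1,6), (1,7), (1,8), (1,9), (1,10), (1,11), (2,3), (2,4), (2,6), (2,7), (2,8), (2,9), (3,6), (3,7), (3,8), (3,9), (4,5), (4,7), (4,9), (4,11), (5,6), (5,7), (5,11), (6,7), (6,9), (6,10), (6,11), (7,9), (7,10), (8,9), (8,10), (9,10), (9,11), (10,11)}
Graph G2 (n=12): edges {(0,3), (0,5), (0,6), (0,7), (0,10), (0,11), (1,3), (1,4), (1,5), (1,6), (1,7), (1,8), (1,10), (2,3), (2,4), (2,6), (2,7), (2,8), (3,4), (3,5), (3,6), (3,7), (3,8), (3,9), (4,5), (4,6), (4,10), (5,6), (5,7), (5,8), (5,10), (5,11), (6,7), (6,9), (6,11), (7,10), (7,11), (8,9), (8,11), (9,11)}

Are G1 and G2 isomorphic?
Yes, isomorphic

The graphs are isomorphic.
One valid mapping φ: V(G1) → V(G2): 0→2, 1→7, 2→1, 3→4, 4→8, 5→9, 6→6, 7→3, 8→10, 9→5, 10→0, 11→11

Verify φ preserves adjacency — for each edge of G1, its image is an edge of G2:
  (0,1) → (φ(0),φ(1)) = (2,7) ∈ E(G2) ✓
  (0,3) → (φ(0),φ(3)) = (2,4) ∈ E(G2) ✓
  (0,4) → (φ(0),φ(4)) = (2,8) ∈ E(G2) ✓
  (0,6) → (φ(0),φ(6)) = (2,6) ∈ E(G2) ✓
  (0,7) → (φ(0),φ(7)) = (2,3) ∈ E(G2) ✓
  (1,2) → (φ(1),φ(2)) = (1,7) ∈ E(G2) ✓
  (1,6) → (φ(1),φ(6)) = (6,7) ∈ E(G2) ✓
  (1,7) → (φ(1),φ(7)) = (3,7) ∈ E(G2) ✓
  (1,8) → (φ(1),φ(8)) = (7,10) ∈ E(G2) ✓
  (1,9) → (φ(1),φ(9)) = (5,7) ∈ E(G2) ✓
  (1,10) → (φ(1),φ(10)) = (0,7) ∈ E(G2) ✓
  (1,11) → (φ(1),φ(11)) = (7,11) ∈ E(G2) ✓
  (2,3) → (φ(2),φ(3)) = (1,4) ∈ E(G2) ✓
  (2,4) → (φ(2),φ(4)) = (1,8) ∈ E(G2) ✓
  (2,6) → (φ(2),φ(6)) = (1,6) ∈ E(G2) ✓
  (2,7) → (φ(2),φ(7)) = (1,3) ∈ E(G2) ✓
  (2,8) → (φ(2),φ(8)) = (1,10) ∈ E(G2) ✓
  (2,9) → (φ(2),φ(9)) = (1,5) ∈ E(G2) ✓
  (3,6) → (φ(3),φ(6)) = (4,6) ∈ E(G2) ✓
  (3,7) → (φ(3),φ(7)) = (3,4) ∈ E(G2) ✓
  (3,8) → (φ(3),φ(8)) = (4,10) ∈ E(G2) ✓
  (3,9) → (φ(3),φ(9)) = (4,5) ∈ E(G2) ✓
  (4,5) → (φ(4),φ(5)) = (8,9) ∈ E(G2) ✓
  (4,7) → (φ(4),φ(7)) = (3,8) ∈ E(G2) ✓
  (4,9) → (φ(4),φ(9)) = (5,8) ∈ E(G2) ✓
  (4,11) → (φ(4),φ(11)) = (8,11) ∈ E(G2) ✓
  (5,6) → (φ(5),φ(6)) = (6,9) ∈ E(G2) ✓
  (5,7) → (φ(5),φ(7)) = (3,9) ∈ E(G2) ✓
  (5,11) → (φ(5),φ(11)) = (9,11) ∈ E(G2) ✓
  (6,7) → (φ(6),φ(7)) = (3,6) ∈ E(G2) ✓
  (6,9) → (φ(6),φ(9)) = (5,6) ∈ E(G2) ✓
  (6,10) → (φ(6),φ(10)) = (0,6) ∈ E(G2) ✓
  (6,11) → (φ(6),φ(11)) = (6,11) ∈ E(G2) ✓
  (7,9) → (φ(7),φ(9)) = (3,5) ∈ E(G2) ✓
  (7,10) → (φ(7),φ(10)) = (0,3) ∈ E(G2) ✓
  (8,9) → (φ(8),φ(9)) = (5,10) ∈ E(G2) ✓
  (8,10) → (φ(8),φ(10)) = (0,10) ∈ E(G2) ✓
  (9,10) → (φ(9),φ(10)) = (0,5) ∈ E(G2) ✓
  (9,11) → (φ(9),φ(11)) = (5,11) ∈ E(G2) ✓
  (10,11) → (φ(10),φ(11)) = (0,11) ∈ E(G2) ✓
All 40 edges of G1 map to edges of G2, and |E(G1)| = |E(G2)| = 40, so φ is a bijection on edges as well as vertices. Hence G1 ≅ G2.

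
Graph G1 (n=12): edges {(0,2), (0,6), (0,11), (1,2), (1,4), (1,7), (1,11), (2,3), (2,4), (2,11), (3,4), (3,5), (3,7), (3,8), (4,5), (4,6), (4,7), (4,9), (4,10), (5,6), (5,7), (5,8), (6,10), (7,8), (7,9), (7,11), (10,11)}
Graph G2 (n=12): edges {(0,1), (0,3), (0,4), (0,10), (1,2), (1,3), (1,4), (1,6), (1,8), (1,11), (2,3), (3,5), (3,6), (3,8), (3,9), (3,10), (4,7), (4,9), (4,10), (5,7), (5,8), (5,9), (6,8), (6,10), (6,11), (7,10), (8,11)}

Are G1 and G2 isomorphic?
Yes, isomorphic

The graphs are isomorphic.
One valid mapping φ: V(G1) → V(G2): 0→7, 1→0, 2→10, 3→6, 4→3, 5→8, 6→5, 7→1, 8→11, 9→2, 10→9, 11→4

Verify φ preserves adjacency — for each edge of G1, its image is an edge of G2:
  (0,2) → (φ(0),φ(2)) = (7,10) ∈ E(G2) ✓
  (0,6) → (φ(0),φ(6)) = (5,7) ∈ E(G2) ✓
  (0,11) → (φ(0),φ(11)) = (4,7) ∈ E(G2) ✓
  (1,2) → (φ(1),φ(2)) = (0,10) ∈ E(G2) ✓
  (1,4) → (φ(1),φ(4)) = (0,3) ∈ E(G2) ✓
  (1,7) → (φ(1),φ(7)) = (0,1) ∈ E(G2) ✓
  (1,11) → (φ(1),φ(11)) = (0,4) ∈ E(G2) ✓
  (2,3) → (φ(2),φ(3)) = (6,10) ∈ E(G2) ✓
  (2,4) → (φ(2),φ(4)) = (3,10) ∈ E(G2) ✓
  (2,11) → (φ(2),φ(11)) = (4,10) ∈ E(G2) ✓
  (3,4) → (φ(3),φ(4)) = (3,6) ∈ E(G2) ✓
  (3,5) → (φ(3),φ(5)) = (6,8) ∈ E(G2) ✓
  (3,7) → (φ(3),φ(7)) = (1,6) ∈ E(G2) ✓
  (3,8) → (φ(3),φ(8)) = (6,11) ∈ E(G2) ✓
  (4,5) → (φ(4),φ(5)) = (3,8) ∈ E(G2) ✓
  (4,6) → (φ(4),φ(6)) = (3,5) ∈ E(G2) ✓
  (4,7) → (φ(4),φ(7)) = (1,3) ∈ E(G2) ✓
  (4,9) → (φ(4),φ(9)) = (2,3) ∈ E(G2) ✓
  (4,10) → (φ(4),φ(10)) = (3,9) ∈ E(G2) ✓
  (5,6) → (φ(5),φ(6)) = (5,8) ∈ E(G2) ✓
  (5,7) → (φ(5),φ(7)) = (1,8) ∈ E(G2) ✓
  (5,8) → (φ(5),φ(8)) = (8,11) ∈ E(G2) ✓
  (6,10) → (φ(6),φ(10)) = (5,9) ∈ E(G2) ✓
  (7,8) → (φ(7),φ(8)) = (1,11) ∈ E(G2) ✓
  (7,9) → (φ(7),φ(9)) = (1,2) ∈ E(G2) ✓
  (7,11) → (φ(7),φ(11)) = (1,4) ∈ E(G2) ✓
  (10,11) → (φ(10),φ(11)) = (4,9) ∈ E(G2) ✓
All 27 edges of G1 map to edges of G2, and |E(G1)| = |E(G2)| = 27, so φ is a bijection on edges as well as vertices. Hence G1 ≅ G2.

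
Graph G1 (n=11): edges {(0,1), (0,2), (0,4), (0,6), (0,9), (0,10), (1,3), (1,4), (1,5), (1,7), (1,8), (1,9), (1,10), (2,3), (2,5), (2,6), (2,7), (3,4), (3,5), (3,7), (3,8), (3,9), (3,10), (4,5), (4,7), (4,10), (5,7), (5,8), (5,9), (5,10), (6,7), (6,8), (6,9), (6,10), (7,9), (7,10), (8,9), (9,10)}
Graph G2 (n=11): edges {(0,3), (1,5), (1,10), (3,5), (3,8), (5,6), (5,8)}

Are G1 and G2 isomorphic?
No, not isomorphic

The graphs are NOT isomorphic.

Connected components of G1: 1 component(s) with vertex sets [[0, 1, 2, 3, 4, 5, 6, 7, 8, 9, 10]], sizes [11].
Connected components of G2: 5 component(s) with vertex sets [[2], [4], [7], [9], [0, 1, 3, 5, 6, 8, 10]], sizes [1, 1, 1, 1, 7].
The number of connected components (and the multiset of component sizes) is an isomorphism invariant — an isomorphism maps each component of G1 bijectively onto a component of G2. Since G1 has 1 component(s) and G2 has 5, they cannot be isomorphic.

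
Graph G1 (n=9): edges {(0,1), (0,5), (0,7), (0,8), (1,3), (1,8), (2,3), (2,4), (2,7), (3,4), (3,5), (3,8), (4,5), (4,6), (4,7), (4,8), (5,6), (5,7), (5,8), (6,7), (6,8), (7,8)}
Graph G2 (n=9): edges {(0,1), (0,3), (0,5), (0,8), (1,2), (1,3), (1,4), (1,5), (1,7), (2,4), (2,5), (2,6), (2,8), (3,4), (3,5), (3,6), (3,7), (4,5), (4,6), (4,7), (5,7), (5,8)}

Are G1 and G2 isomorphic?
Yes, isomorphic

The graphs are isomorphic.
One valid mapping φ: V(G1) → V(G2): 0→0, 1→8, 2→6, 3→2, 4→4, 5→1, 6→7, 7→3, 8→5

Verify φ preserves adjacency — for each edge of G1, its image is an edge of G2:
  (0,1) → (φ(0),φ(1)) = (0,8) ∈ E(G2) ✓
  (0,5) → (φ(0),φ(5)) = (0,1) ∈ E(G2) ✓
  (0,7) → (φ(0),φ(7)) = (0,3) ∈ E(G2) ✓
  (0,8) → (φ(0),φ(8)) = (0,5) ∈ E(G2) ✓
  (1,3) → (φ(1),φ(3)) = (2,8) ∈ E(G2) ✓
  (1,8) → (φ(1),φ(8)) = (5,8) ∈ E(G2) ✓
  (2,3) → (φ(2),φ(3)) = (2,6) ∈ E(G2) ✓
  (2,4) → (φ(2),φ(4)) = (4,6) ∈ E(G2) ✓
  (2,7) → (φ(2),φ(7)) = (3,6) ∈ E(G2) ✓
  (3,4) → (φ(3),φ(4)) = (2,4) ∈ E(G2) ✓
  (3,5) → (φ(3),φ(5)) = (1,2) ∈ E(G2) ✓
  (3,8) → (φ(3),φ(8)) = (2,5) ∈ E(G2) ✓
  (4,5) → (φ(4),φ(5)) = (1,4) ∈ E(G2) ✓
  (4,6) → (φ(4),φ(6)) = (4,7) ∈ E(G2) ✓
  (4,7) → (φ(4),φ(7)) = (3,4) ∈ E(G2) ✓
  (4,8) → (φ(4),φ(8)) = (4,5) ∈ E(G2) ✓
  (5,6) → (φ(5),φ(6)) = (1,7) ∈ E(G2) ✓
  (5,7) → (φ(5),φ(7)) = (1,3) ∈ E(G2) ✓
  (5,8) → (φ(5),φ(8)) = (1,5) ∈ E(G2) ✓
  (6,7) → (φ(6),φ(7)) = (3,7) ∈ E(G2) ✓
  (6,8) → (φ(6),φ(8)) = (5,7) ∈ E(G2) ✓
  (7,8) → (φ(7),φ(8)) = (3,5) ∈ E(G2) ✓
All 22 edges of G1 map to edges of G2, and |E(G1)| = |E(G2)| = 22, so φ is a bijection on edges as well as vertices. Hence G1 ≅ G2.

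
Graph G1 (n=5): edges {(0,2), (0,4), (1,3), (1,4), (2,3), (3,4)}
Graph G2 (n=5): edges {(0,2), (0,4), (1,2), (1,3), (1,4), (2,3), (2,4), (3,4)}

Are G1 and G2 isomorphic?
No, not isomorphic

The graphs are NOT isomorphic.

Counting edges: G1 has 6 edge(s); G2 has 8 edge(s).
Edge count is an isomorphism invariant (a bijection on vertices induces a bijection on edges), so differing edge counts rule out isomorphism.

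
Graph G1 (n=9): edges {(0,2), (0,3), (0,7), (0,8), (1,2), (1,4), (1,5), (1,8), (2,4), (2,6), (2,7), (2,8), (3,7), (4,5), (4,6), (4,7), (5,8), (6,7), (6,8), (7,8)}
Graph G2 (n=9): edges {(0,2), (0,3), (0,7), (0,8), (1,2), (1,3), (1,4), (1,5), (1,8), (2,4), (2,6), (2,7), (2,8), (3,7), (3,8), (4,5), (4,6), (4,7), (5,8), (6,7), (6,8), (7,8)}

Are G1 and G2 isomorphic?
No, not isomorphic

The graphs are NOT isomorphic.

Counting edges: G1 has 20 edge(s); G2 has 22 edge(s).
Edge count is an isomorphism invariant (a bijection on vertices induces a bijection on edges), so differing edge counts rule out isomorphism.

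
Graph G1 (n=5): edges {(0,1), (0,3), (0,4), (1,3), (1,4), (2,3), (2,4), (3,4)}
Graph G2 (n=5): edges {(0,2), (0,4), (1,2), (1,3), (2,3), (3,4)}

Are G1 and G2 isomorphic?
No, not isomorphic

The graphs are NOT isomorphic.

Degrees in G1: deg(0)=3, deg(1)=3, deg(2)=2, deg(3)=4, deg(4)=4.
Sorted degree sequence of G1: [4, 4, 3, 3, 2].
Degrees in G2: deg(0)=2, deg(1)=2, deg(2)=3, deg(3)=3, deg(4)=2.
Sorted degree sequence of G2: [3, 3, 2, 2, 2].
The (sorted) degree sequence is an isomorphism invariant, so since G1 and G2 have different degree sequences they cannot be isomorphic.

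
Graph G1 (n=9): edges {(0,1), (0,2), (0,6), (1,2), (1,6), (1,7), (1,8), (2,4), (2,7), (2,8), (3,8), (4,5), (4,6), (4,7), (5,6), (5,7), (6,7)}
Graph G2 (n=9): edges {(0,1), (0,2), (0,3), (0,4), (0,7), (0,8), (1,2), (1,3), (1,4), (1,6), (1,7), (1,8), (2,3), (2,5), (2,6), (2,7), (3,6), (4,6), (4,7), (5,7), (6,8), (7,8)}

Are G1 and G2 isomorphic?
No, not isomorphic

The graphs are NOT isomorphic.

Counting triangles (3-cliques): G1 has 10, G2 has 19.
Triangle count is an isomorphism invariant, so differing triangle counts rule out isomorphism.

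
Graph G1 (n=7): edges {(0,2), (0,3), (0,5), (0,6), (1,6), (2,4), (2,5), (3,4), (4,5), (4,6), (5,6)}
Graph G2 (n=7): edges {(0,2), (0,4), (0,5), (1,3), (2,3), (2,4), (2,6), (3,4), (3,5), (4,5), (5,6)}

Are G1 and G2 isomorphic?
Yes, isomorphic

The graphs are isomorphic.
One valid mapping φ: V(G1) → V(G2): 0→2, 1→1, 2→0, 3→6, 4→5, 5→4, 6→3

Verify φ preserves adjacency — for each edge of G1, its image is an edge of G2:
  (0,2) → (φ(0),φ(2)) = (0,2) ∈ E(G2) ✓
  (0,3) → (φ(0),φ(3)) = (2,6) ∈ E(G2) ✓
  (0,5) → (φ(0),φ(5)) = (2,4) ∈ E(G2) ✓
  (0,6) → (φ(0),φ(6)) = (2,3) ∈ E(G2) ✓
  (1,6) → (φ(1),φ(6)) = (1,3) ∈ E(G2) ✓
  (2,4) → (φ(2),φ(4)) = (0,5) ∈ E(G2) ✓
  (2,5) → (φ(2),φ(5)) = (0,4) ∈ E(G2) ✓
  (3,4) → (φ(3),φ(4)) = (5,6) ∈ E(G2) ✓
  (4,5) → (φ(4),φ(5)) = (4,5) ∈ E(G2) ✓
  (4,6) → (φ(4),φ(6)) = (3,5) ∈ E(G2) ✓
  (5,6) → (φ(5),φ(6)) = (3,4) ∈ E(G2) ✓
All 11 edges of G1 map to edges of G2, and |E(G1)| = |E(G2)| = 11, so φ is a bijection on edges as well as vertices. Hence G1 ≅ G2.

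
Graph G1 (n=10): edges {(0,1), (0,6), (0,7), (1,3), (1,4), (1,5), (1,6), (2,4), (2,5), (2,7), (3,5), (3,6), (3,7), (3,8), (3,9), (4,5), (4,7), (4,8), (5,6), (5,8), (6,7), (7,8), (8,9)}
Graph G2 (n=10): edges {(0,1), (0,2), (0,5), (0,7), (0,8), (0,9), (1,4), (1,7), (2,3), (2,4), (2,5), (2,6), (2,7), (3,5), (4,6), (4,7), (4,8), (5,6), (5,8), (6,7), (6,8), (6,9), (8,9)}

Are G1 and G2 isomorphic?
Yes, isomorphic

The graphs are isomorphic.
One valid mapping φ: V(G1) → V(G2): 0→1, 1→4, 2→9, 3→2, 4→8, 5→6, 6→7, 7→0, 8→5, 9→3

Verify φ preserves adjacency — for each edge of G1, its image is an edge of G2:
  (0,1) → (φ(0),φ(1)) = (1,4) ∈ E(G2) ✓
  (0,6) → (φ(0),φ(6)) = (1,7) ∈ E(G2) ✓
  (0,7) → (φ(0),φ(7)) = (0,1) ∈ E(G2) ✓
  (1,3) → (φ(1),φ(3)) = (2,4) ∈ E(G2) ✓
  (1,4) → (φ(1),φ(4)) = (4,8) ∈ E(G2) ✓
  (1,5) → (φ(1),φ(5)) = (4,6) ∈ E(G2) ✓
  (1,6) → (φ(1),φ(6)) = (4,7) ∈ E(G2) ✓
  (2,4) → (φ(2),φ(4)) = (8,9) ∈ E(G2) ✓
  (2,5) → (φ(2),φ(5)) = (6,9) ∈ E(G2) ✓
  (2,7) → (φ(2),φ(7)) = (0,9) ∈ E(G2) ✓
  (3,5) → (φ(3),φ(5)) = (2,6) ∈ E(G2) ✓
  (3,6) → (φ(3),φ(6)) = (2,7) ∈ E(G2) ✓
  (3,7) → (φ(3),φ(7)) = (0,2) ∈ E(G2) ✓
  (3,8) → (φ(3),φ(8)) = (2,5) ∈ E(G2) ✓
  (3,9) → (φ(3),φ(9)) = (2,3) ∈ E(G2) ✓
  (4,5) → (φ(4),φ(5)) = (6,8) ∈ E(G2) ✓
  (4,7) → (φ(4),φ(7)) = (0,8) ∈ E(G2) ✓
  (4,8) → (φ(4),φ(8)) = (5,8) ∈ E(G2) ✓
  (5,6) → (φ(5),φ(6)) = (6,7) ∈ E(G2) ✓
  (5,8) → (φ(5),φ(8)) = (5,6) ∈ E(G2) ✓
  (6,7) → (φ(6),φ(7)) = (0,7) ∈ E(G2) ✓
  (7,8) → (φ(7),φ(8)) = (0,5) ∈ E(G2) ✓
  (8,9) → (φ(8),φ(9)) = (3,5) ∈ E(G2) ✓
All 23 edges of G1 map to edges of G2, and |E(G1)| = |E(G2)| = 23, so φ is a bijection on edges as well as vertices. Hence G1 ≅ G2.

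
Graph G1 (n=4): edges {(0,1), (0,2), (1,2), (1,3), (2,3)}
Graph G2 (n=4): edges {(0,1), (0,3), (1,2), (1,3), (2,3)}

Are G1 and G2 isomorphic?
Yes, isomorphic

The graphs are isomorphic.
One valid mapping φ: V(G1) → V(G2): 0→0, 1→3, 2→1, 3→2

Verify φ preserves adjacency — for each edge of G1, its image is an edge of G2:
  (0,1) → (φ(0),φ(1)) = (0,3) ∈ E(G2) ✓
  (0,2) → (φ(0),φ(2)) = (0,1) ∈ E(G2) ✓
  (1,2) → (φ(1),φ(2)) = (1,3) ∈ E(G2) ✓
  (1,3) → (φ(1),φ(3)) = (2,3) ∈ E(G2) ✓
  (2,3) → (φ(2),φ(3)) = (1,2) ∈ E(G2) ✓
All 5 edges of G1 map to edges of G2, and |E(G1)| = |E(G2)| = 5, so φ is a bijection on edges as well as vertices. Hence G1 ≅ G2.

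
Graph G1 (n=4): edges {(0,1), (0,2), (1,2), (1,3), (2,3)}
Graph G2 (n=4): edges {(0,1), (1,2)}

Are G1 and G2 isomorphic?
No, not isomorphic

The graphs are NOT isomorphic.

Counting triangles (3-cliques): G1 has 2, G2 has 0.
Triangle count is an isomorphism invariant, so differing triangle counts rule out isomorphism.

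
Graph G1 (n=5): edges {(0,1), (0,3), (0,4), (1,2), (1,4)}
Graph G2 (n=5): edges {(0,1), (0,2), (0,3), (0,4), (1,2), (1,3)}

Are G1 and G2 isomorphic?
No, not isomorphic

The graphs are NOT isomorphic.

Counting triangles (3-cliques): G1 has 1, G2 has 2.
Triangle count is an isomorphism invariant, so differing triangle counts rule out isomorphism.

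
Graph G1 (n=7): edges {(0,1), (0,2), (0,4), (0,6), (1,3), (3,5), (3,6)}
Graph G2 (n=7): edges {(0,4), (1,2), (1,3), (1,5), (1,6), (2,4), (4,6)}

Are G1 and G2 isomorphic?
Yes, isomorphic

The graphs are isomorphic.
One valid mapping φ: V(G1) → V(G2): 0→1, 1→6, 2→3, 3→4, 4→5, 5→0, 6→2

Verify φ preserves adjacency — for each edge of G1, its image is an edge of G2:
  (0,1) → (φ(0),φ(1)) = (1,6) ∈ E(G2) ✓
  (0,2) → (φ(0),φ(2)) = (1,3) ∈ E(G2) ✓
  (0,4) → (φ(0),φ(4)) = (1,5) ∈ E(G2) ✓
  (0,6) → (φ(0),φ(6)) = (1,2) ∈ E(G2) ✓
  (1,3) → (φ(1),φ(3)) = (4,6) ∈ E(G2) ✓
  (3,5) → (φ(3),φ(5)) = (0,4) ∈ E(G2) ✓
  (3,6) → (φ(3),φ(6)) = (2,4) ∈ E(G2) ✓
All 7 edges of G1 map to edges of G2, and |E(G1)| = |E(G2)| = 7, so φ is a bijection on edges as well as vertices. Hence G1 ≅ G2.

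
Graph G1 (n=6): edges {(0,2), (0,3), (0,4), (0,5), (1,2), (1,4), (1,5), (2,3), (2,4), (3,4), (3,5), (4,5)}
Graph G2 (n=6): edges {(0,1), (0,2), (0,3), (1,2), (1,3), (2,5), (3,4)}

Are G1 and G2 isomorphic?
No, not isomorphic

The graphs are NOT isomorphic.

Counting triangles (3-cliques): G1 has 9, G2 has 2.
Triangle count is an isomorphism invariant, so differing triangle counts rule out isomorphism.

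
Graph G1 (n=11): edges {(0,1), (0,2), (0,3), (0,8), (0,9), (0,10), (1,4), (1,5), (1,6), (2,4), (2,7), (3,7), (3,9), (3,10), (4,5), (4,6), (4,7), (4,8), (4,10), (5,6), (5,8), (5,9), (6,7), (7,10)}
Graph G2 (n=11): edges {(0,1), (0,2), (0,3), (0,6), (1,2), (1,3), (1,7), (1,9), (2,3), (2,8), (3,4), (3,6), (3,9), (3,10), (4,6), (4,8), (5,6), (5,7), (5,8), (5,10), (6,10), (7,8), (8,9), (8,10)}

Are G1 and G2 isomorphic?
Yes, isomorphic

The graphs are isomorphic.
One valid mapping φ: V(G1) → V(G2): 0→8, 1→2, 2→4, 3→5, 4→3, 5→1, 6→0, 7→6, 8→9, 9→7, 10→10

Verify φ preserves adjacency — for each edge of G1, its image is an edge of G2:
  (0,1) → (φ(0),φ(1)) = (2,8) ∈ E(G2) ✓
  (0,2) → (φ(0),φ(2)) = (4,8) ∈ E(G2) ✓
  (0,3) → (φ(0),φ(3)) = (5,8) ∈ E(G2) ✓
  (0,8) → (φ(0),φ(8)) = (8,9) ∈ E(G2) ✓
  (0,9) → (φ(0),φ(9)) = (7,8) ∈ E(G2) ✓
  (0,10) → (φ(0),φ(10)) = (8,10) ∈ E(G2) ✓
  (1,4) → (φ(1),φ(4)) = (2,3) ∈ E(G2) ✓
  (1,5) → (φ(1),φ(5)) = (1,2) ∈ E(G2) ✓
  (1,6) → (φ(1),φ(6)) = (0,2) ∈ E(G2) ✓
  (2,4) → (φ(2),φ(4)) = (3,4) ∈ E(G2) ✓
  (2,7) → (φ(2),φ(7)) = (4,6) ∈ E(G2) ✓
  (3,7) → (φ(3),φ(7)) = (5,6) ∈ E(G2) ✓
  (3,9) → (φ(3),φ(9)) = (5,7) ∈ E(G2) ✓
  (3,10) → (φ(3),φ(10)) = (5,10) ∈ E(G2) ✓
  (4,5) → (φ(4),φ(5)) = (1,3) ∈ E(G2) ✓
  (4,6) → (φ(4),φ(6)) = (0,3) ∈ E(G2) ✓
  (4,7) → (φ(4),φ(7)) = (3,6) ∈ E(G2) ✓
  (4,8) → (φ(4),φ(8)) = (3,9) ∈ E(G2) ✓
  (4,10) → (φ(4),φ(10)) = (3,10) ∈ E(G2) ✓
  (5,6) → (φ(5),φ(6)) = (0,1) ∈ E(G2) ✓
  (5,8) → (φ(5),φ(8)) = (1,9) ∈ E(G2) ✓
  (5,9) → (φ(5),φ(9)) = (1,7) ∈ E(G2) ✓
  (6,7) → (φ(6),φ(7)) = (0,6) ∈ E(G2) ✓
  (7,10) → (φ(7),φ(10)) = (6,10) ∈ E(G2) ✓
All 24 edges of G1 map to edges of G2, and |E(G1)| = |E(G2)| = 24, so φ is a bijection on edges as well as vertices. Hence G1 ≅ G2.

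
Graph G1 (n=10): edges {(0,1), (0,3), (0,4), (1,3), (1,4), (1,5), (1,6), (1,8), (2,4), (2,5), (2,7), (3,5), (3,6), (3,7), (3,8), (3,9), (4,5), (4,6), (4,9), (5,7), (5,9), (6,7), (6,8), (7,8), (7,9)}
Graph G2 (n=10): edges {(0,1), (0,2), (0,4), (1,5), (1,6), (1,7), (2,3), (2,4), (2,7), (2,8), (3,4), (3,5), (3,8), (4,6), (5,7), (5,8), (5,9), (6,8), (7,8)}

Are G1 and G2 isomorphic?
No, not isomorphic

The graphs are NOT isomorphic.

Degrees in G1: deg(0)=3, deg(1)=6, deg(2)=3, deg(3)=7, deg(4)=6, deg(5)=6, deg(6)=5, deg(7)=6, deg(8)=4, deg(9)=4.
Sorted degree sequence of G1: [7, 6, 6, 6, 6, 5, 4, 4, 3, 3].
Degrees in G2: deg(0)=3, deg(1)=4, deg(2)=5, deg(3)=4, deg(4)=4, deg(5)=5, deg(6)=3, deg(7)=4, deg(8)=5, deg(9)=1.
Sorted degree sequence of G2: [5, 5, 5, 4, 4, 4, 4, 3, 3, 1].
The (sorted) degree sequence is an isomorphism invariant, so since G1 and G2 have different degree sequences they cannot be isomorphic.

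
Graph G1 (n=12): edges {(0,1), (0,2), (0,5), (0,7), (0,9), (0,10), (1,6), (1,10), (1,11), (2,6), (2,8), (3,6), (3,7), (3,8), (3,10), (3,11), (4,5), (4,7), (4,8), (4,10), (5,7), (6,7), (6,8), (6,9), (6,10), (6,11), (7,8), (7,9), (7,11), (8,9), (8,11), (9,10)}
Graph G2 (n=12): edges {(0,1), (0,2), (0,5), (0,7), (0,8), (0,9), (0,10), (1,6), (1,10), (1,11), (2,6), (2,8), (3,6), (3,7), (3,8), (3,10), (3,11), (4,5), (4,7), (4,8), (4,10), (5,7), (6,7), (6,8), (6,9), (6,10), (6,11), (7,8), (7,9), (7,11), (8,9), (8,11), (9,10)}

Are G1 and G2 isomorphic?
No, not isomorphic

The graphs are NOT isomorphic.

Counting edges: G1 has 32 edge(s); G2 has 33 edge(s).
Edge count is an isomorphism invariant (a bijection on vertices induces a bijection on edges), so differing edge counts rule out isomorphism.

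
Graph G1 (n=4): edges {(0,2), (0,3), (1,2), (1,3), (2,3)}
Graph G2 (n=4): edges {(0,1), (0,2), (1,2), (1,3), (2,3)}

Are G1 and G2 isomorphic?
Yes, isomorphic

The graphs are isomorphic.
One valid mapping φ: V(G1) → V(G2): 0→0, 1→3, 2→2, 3→1

Verify φ preserves adjacency — for each edge of G1, its image is an edge of G2:
  (0,2) → (φ(0),φ(2)) = (0,2) ∈ E(G2) ✓
  (0,3) → (φ(0),φ(3)) = (0,1) ∈ E(G2) ✓
  (1,2) → (φ(1),φ(2)) = (2,3) ∈ E(G2) ✓
  (1,3) → (φ(1),φ(3)) = (1,3) ∈ E(G2) ✓
  (2,3) → (φ(2),φ(3)) = (1,2) ∈ E(G2) ✓
All 5 edges of G1 map to edges of G2, and |E(G1)| = |E(G2)| = 5, so φ is a bijection on edges as well as vertices. Hence G1 ≅ G2.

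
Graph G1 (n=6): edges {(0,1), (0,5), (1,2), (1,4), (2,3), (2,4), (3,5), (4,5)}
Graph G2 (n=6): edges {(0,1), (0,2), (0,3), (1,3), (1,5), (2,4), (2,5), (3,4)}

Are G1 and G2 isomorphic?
Yes, isomorphic

The graphs are isomorphic.
One valid mapping φ: V(G1) → V(G2): 0→5, 1→1, 2→3, 3→4, 4→0, 5→2

Verify φ preserves adjacency — for each edge of G1, its image is an edge of G2:
  (0,1) → (φ(0),φ(1)) = (1,5) ∈ E(G2) ✓
  (0,5) → (φ(0),φ(5)) = (2,5) ∈ E(G2) ✓
  (1,2) → (φ(1),φ(2)) = (1,3) ∈ E(G2) ✓
  (1,4) → (φ(1),φ(4)) = (0,1) ∈ E(G2) ✓
  (2,3) → (φ(2),φ(3)) = (3,4) ∈ E(G2) ✓
  (2,4) → (φ(2),φ(4)) = (0,3) ∈ E(G2) ✓
  (3,5) → (φ(3),φ(5)) = (2,4) ∈ E(G2) ✓
  (4,5) → (φ(4),φ(5)) = (0,2) ∈ E(G2) ✓
All 8 edges of G1 map to edges of G2, and |E(G1)| = |E(G2)| = 8, so φ is a bijection on edges as well as vertices. Hence G1 ≅ G2.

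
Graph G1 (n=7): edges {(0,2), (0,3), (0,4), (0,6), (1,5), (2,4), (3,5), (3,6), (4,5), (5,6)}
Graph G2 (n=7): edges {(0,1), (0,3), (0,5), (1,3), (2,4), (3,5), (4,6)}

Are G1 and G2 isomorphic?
No, not isomorphic

The graphs are NOT isomorphic.

Connected components of G1: 1 component(s) with vertex sets [[0, 1, 2, 3, 4, 5, 6]], sizes [7].
Connected components of G2: 2 component(s) with vertex sets [[2, 4, 6], [0, 1, 3, 5]], sizes [3, 4].
The number of connected components (and the multiset of component sizes) is an isomorphism invariant — an isomorphism maps each component of G1 bijectively onto a component of G2. Since G1 has 1 component(s) and G2 has 2, they cannot be isomorphic.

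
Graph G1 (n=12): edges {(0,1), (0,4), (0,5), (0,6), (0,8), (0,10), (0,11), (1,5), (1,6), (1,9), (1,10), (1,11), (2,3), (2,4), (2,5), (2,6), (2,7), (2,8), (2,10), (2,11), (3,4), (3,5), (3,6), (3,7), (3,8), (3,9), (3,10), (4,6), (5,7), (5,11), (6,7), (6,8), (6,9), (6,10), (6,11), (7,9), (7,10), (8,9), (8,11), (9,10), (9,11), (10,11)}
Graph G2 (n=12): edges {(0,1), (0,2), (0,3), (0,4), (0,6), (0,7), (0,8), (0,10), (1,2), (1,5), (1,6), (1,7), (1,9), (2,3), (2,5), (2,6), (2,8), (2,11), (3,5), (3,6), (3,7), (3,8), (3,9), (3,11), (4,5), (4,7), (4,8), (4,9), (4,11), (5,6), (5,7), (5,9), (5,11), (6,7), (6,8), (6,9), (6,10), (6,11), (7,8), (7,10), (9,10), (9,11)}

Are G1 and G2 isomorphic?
Yes, isomorphic

The graphs are isomorphic.
One valid mapping φ: V(G1) → V(G2): 0→9, 1→11, 2→7, 3→0, 4→10, 5→4, 6→6, 7→8, 8→1, 9→2, 10→3, 11→5

Verify φ preserves adjacency — for each edge of G1, its image is an edge of G2:
  (0,1) → (φ(0),φ(1)) = (9,11) ∈ E(G2) ✓
  (0,4) → (φ(0),φ(4)) = (9,10) ∈ E(G2) ✓
  (0,5) → (φ(0),φ(5)) = (4,9) ∈ E(G2) ✓
  (0,6) → (φ(0),φ(6)) = (6,9) ∈ E(G2) ✓
  (0,8) → (φ(0),φ(8)) = (1,9) ∈ E(G2) ✓
  (0,10) → (φ(0),φ(10)) = (3,9) ∈ E(G2) ✓
  (0,11) → (φ(0),φ(11)) = (5,9) ∈ E(G2) ✓
  (1,5) → (φ(1),φ(5)) = (4,11) ∈ E(G2) ✓
  (1,6) → (φ(1),φ(6)) = (6,11) ∈ E(G2) ✓
  (1,9) → (φ(1),φ(9)) = (2,11) ∈ E(G2) ✓
  (1,10) → (φ(1),φ(10)) = (3,11) ∈ E(G2) ✓
  (1,11) → (φ(1),φ(11)) = (5,11) ∈ E(G2) ✓
  (2,3) → (φ(2),φ(3)) = (0,7) ∈ E(G2) ✓
  (2,4) → (φ(2),φ(4)) = (7,10) ∈ E(G2) ✓
  (2,5) → (φ(2),φ(5)) = (4,7) ∈ E(G2) ✓
  (2,6) → (φ(2),φ(6)) = (6,7) ∈ E(G2) ✓
  (2,7) → (φ(2),φ(7)) = (7,8) ∈ E(G2) ✓
  (2,8) → (φ(2),φ(8)) = (1,7) ∈ E(G2) ✓
  (2,10) → (φ(2),φ(10)) = (3,7) ∈ E(G2) ✓
  (2,11) → (φ(2),φ(11)) = (5,7) ∈ E(G2) ✓
  (3,4) → (φ(3),φ(4)) = (0,10) ∈ E(G2) ✓
  (3,5) → (φ(3),φ(5)) = (0,4) ∈ E(G2) ✓
  (3,6) → (φ(3),φ(6)) = (0,6) ∈ E(G2) ✓
  (3,7) → (φ(3),φ(7)) = (0,8) ∈ E(G2) ✓
  (3,8) → (φ(3),φ(8)) = (0,1) ∈ E(G2) ✓
  (3,9) → (φ(3),φ(9)) = (0,2) ∈ E(G2) ✓
  (3,10) → (φ(3),φ(10)) = (0,3) ∈ E(G2) ✓
  (4,6) → (φ(4),φ(6)) = (6,10) ∈ E(G2) ✓
  (5,7) → (φ(5),φ(7)) = (4,8) ∈ E(G2) ✓
  (5,11) → (φ(5),φ(11)) = (4,5) ∈ E(G2) ✓
  (6,7) → (φ(6),φ(7)) = (6,8) ∈ E(G2) ✓
  (6,8) → (φ(6),φ(8)) = (1,6) ∈ E(G2) ✓
  (6,9) → (φ(6),φ(9)) = (2,6) ∈ E(G2) ✓
  (6,10) → (φ(6),φ(10)) = (3,6) ∈ E(G2) ✓
  (6,11) → (φ(6),φ(11)) = (5,6) ∈ E(G2) ✓
  (7,9) → (φ(7),φ(9)) = (2,8) ∈ E(G2) ✓
  (7,10) → (φ(7),φ(10)) = (3,8) ∈ E(G2) ✓
  (8,9) → (φ(8),φ(9)) = (1,2) ∈ E(G2) ✓
  (8,11) → (φ(8),φ(11)) = (1,5) ∈ E(G2) ✓
  (9,10) → (φ(9),φ(10)) = (2,3) ∈ E(G2) ✓
  (9,11) → (φ(9),φ(11)) = (2,5) ∈ E(G2) ✓
  (10,11) → (φ(10),φ(11)) = (3,5) ∈ E(G2) ✓
All 42 edges of G1 map to edges of G2, and |E(G1)| = |E(G2)| = 42, so φ is a bijection on edges as well as vertices. Hence G1 ≅ G2.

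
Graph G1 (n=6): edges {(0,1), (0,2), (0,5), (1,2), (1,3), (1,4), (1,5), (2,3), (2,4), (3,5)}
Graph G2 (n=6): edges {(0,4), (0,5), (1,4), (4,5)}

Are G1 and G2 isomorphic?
No, not isomorphic

The graphs are NOT isomorphic.

Connected components of G1: 1 component(s) with vertex sets [[0, 1, 2, 3, 4, 5]], sizes [6].
Connected components of G2: 3 component(s) with vertex sets [[2], [3], [0, 1, 4, 5]], sizes [1, 1, 4].
The number of connected components (and the multiset of component sizes) is an isomorphism invariant — an isomorphism maps each component of G1 bijectively onto a component of G2. Since G1 has 1 component(s) and G2 has 3, they cannot be isomorphic.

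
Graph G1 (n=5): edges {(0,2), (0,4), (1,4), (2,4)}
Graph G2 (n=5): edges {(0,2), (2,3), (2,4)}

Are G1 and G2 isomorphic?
No, not isomorphic

The graphs are NOT isomorphic.

Degrees in G1: deg(0)=2, deg(1)=1, deg(2)=2, deg(3)=0, deg(4)=3.
Sorted degree sequence of G1: [3, 2, 2, 1, 0].
Degrees in G2: deg(0)=1, deg(1)=0, deg(2)=3, deg(3)=1, deg(4)=1.
Sorted degree sequence of G2: [3, 1, 1, 1, 0].
The (sorted) degree sequence is an isomorphism invariant, so since G1 and G2 have different degree sequences they cannot be isomorphic.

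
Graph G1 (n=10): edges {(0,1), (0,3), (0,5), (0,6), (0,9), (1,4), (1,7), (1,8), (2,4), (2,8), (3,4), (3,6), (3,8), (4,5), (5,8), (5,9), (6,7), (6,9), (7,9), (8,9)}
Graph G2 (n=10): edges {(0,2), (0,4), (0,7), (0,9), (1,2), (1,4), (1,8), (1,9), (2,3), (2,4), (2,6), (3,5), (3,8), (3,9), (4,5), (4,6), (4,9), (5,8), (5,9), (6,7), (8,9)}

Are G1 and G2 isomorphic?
No, not isomorphic

The graphs are NOT isomorphic.

Degrees in G1: deg(0)=5, deg(1)=4, deg(2)=2, deg(3)=4, deg(4)=4, deg(5)=4, deg(6)=4, deg(7)=3, deg(8)=5, deg(9)=5.
Sorted degree sequence of G1: [5, 5, 5, 4, 4, 4, 4, 4, 3, 2].
Degrees in G2: deg(0)=4, deg(1)=4, deg(2)=5, deg(3)=4, deg(4)=6, deg(5)=4, deg(6)=3, deg(7)=2, deg(8)=4, deg(9)=6.
Sorted degree sequence of G2: [6, 6, 5, 4, 4, 4, 4, 4, 3, 2].
The (sorted) degree sequence is an isomorphism invariant, so since G1 and G2 have different degree sequences they cannot be isomorphic.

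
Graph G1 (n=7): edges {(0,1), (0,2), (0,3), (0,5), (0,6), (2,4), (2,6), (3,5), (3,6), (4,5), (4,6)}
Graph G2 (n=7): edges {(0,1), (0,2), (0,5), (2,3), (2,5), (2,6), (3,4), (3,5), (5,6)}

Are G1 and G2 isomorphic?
No, not isomorphic

The graphs are NOT isomorphic.

Degrees in G1: deg(0)=5, deg(1)=1, deg(2)=3, deg(3)=3, deg(4)=3, deg(5)=3, deg(6)=4.
Sorted degree sequence of G1: [5, 4, 3, 3, 3, 3, 1].
Degrees in G2: deg(0)=3, deg(1)=1, deg(2)=4, deg(3)=3, deg(4)=1, deg(5)=4, deg(6)=2.
Sorted degree sequence of G2: [4, 4, 3, 3, 2, 1, 1].
The (sorted) degree sequence is an isomorphism invariant, so since G1 and G2 have different degree sequences they cannot be isomorphic.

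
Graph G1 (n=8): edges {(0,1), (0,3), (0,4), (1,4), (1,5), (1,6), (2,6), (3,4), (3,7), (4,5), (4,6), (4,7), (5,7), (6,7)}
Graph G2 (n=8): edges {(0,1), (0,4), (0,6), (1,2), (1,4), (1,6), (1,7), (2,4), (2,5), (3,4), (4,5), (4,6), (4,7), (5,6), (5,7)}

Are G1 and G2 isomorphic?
No, not isomorphic

The graphs are NOT isomorphic.

Counting triangles (3-cliques): G1 has 7, G2 has 9.
Triangle count is an isomorphism invariant, so differing triangle counts rule out isomorphism.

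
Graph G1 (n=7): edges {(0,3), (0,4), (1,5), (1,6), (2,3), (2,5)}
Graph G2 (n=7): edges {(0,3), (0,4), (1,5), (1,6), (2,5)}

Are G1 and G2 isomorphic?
No, not isomorphic

The graphs are NOT isomorphic.

Counting edges: G1 has 6 edge(s); G2 has 5 edge(s).
Edge count is an isomorphism invariant (a bijection on vertices induces a bijection on edges), so differing edge counts rule out isomorphism.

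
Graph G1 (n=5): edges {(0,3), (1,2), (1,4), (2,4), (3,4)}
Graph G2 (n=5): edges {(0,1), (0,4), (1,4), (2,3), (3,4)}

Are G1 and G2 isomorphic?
Yes, isomorphic

The graphs are isomorphic.
One valid mapping φ: V(G1) → V(G2): 0→2, 1→1, 2→0, 3→3, 4→4

Verify φ preserves adjacency — for each edge of G1, its image is an edge of G2:
  (0,3) → (φ(0),φ(3)) = (2,3) ∈ E(G2) ✓
  (1,2) → (φ(1),φ(2)) = (0,1) ∈ E(G2) ✓
  (1,4) → (φ(1),φ(4)) = (1,4) ∈ E(G2) ✓
  (2,4) → (φ(2),φ(4)) = (0,4) ∈ E(G2) ✓
  (3,4) → (φ(3),φ(4)) = (3,4) ∈ E(G2) ✓
All 5 edges of G1 map to edges of G2, and |E(G1)| = |E(G2)| = 5, so φ is a bijection on edges as well as vertices. Hence G1 ≅ G2.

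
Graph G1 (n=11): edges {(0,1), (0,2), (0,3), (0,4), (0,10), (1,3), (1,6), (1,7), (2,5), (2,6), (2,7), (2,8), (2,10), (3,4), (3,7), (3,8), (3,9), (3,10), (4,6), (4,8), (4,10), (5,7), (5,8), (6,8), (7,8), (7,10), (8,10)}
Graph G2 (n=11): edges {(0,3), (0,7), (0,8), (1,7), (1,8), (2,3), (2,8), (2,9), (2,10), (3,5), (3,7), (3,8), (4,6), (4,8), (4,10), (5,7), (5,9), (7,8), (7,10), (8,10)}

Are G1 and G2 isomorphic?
No, not isomorphic

The graphs are NOT isomorphic.

Degrees in G1: deg(0)=5, deg(1)=4, deg(2)=6, deg(3)=7, deg(4)=5, deg(5)=3, deg(6)=4, deg(7)=6, deg(8)=7, deg(9)=1, deg(10)=6.
Sorted degree sequence of G1: [7, 7, 6, 6, 6, 5, 5, 4, 4, 3, 1].
Degrees in G2: deg(0)=3, deg(1)=2, deg(2)=4, deg(3)=5, deg(4)=3, deg(5)=3, deg(6)=1, deg(7)=6, deg(8)=7, deg(9)=2, deg(10)=4.
Sorted degree sequence of G2: [7, 6, 5, 4, 4, 3, 3, 3, 2, 2, 1].
The (sorted) degree sequence is an isomorphism invariant, so since G1 and G2 have different degree sequences they cannot be isomorphic.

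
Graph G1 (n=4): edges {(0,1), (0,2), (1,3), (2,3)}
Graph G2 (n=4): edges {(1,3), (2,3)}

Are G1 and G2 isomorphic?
No, not isomorphic

The graphs are NOT isomorphic.

Counting edges: G1 has 4 edge(s); G2 has 2 edge(s).
Edge count is an isomorphism invariant (a bijection on vertices induces a bijection on edges), so differing edge counts rule out isomorphism.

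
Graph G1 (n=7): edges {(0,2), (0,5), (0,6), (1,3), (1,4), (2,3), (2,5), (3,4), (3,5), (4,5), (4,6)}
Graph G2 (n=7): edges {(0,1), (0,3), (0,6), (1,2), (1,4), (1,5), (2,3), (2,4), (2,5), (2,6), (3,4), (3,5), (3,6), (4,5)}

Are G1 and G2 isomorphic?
No, not isomorphic

The graphs are NOT isomorphic.

Degrees in G1: deg(0)=3, deg(1)=2, deg(2)=3, deg(3)=4, deg(4)=4, deg(5)=4, deg(6)=2.
Sorted degree sequence of G1: [4, 4, 4, 3, 3, 2, 2].
Degrees in G2: deg(0)=3, deg(1)=4, deg(2)=5, deg(3)=5, deg(4)=4, deg(5)=4, deg(6)=3.
Sorted degree sequence of G2: [5, 5, 4, 4, 4, 3, 3].
The (sorted) degree sequence is an isomorphism invariant, so since G1 and G2 have different degree sequences they cannot be isomorphic.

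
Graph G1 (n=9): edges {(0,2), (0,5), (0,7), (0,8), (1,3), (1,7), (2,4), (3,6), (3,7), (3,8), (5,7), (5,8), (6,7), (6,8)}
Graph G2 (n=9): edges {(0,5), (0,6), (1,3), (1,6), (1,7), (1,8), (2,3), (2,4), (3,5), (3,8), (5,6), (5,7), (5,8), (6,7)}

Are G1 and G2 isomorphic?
Yes, isomorphic

The graphs are isomorphic.
One valid mapping φ: V(G1) → V(G2): 0→3, 1→0, 2→2, 3→6, 4→4, 5→8, 6→7, 7→5, 8→1

Verify φ preserves adjacency — for each edge of G1, its image is an edge of G2:
  (0,2) → (φ(0),φ(2)) = (2,3) ∈ E(G2) ✓
  (0,5) → (φ(0),φ(5)) = (3,8) ∈ E(G2) ✓
  (0,7) → (φ(0),φ(7)) = (3,5) ∈ E(G2) ✓
  (0,8) → (φ(0),φ(8)) = (1,3) ∈ E(G2) ✓
  (1,3) → (φ(1),φ(3)) = (0,6) ∈ E(G2) ✓
  (1,7) → (φ(1),φ(7)) = (0,5) ∈ E(G2) ✓
  (2,4) → (φ(2),φ(4)) = (2,4) ∈ E(G2) ✓
  (3,6) → (φ(3),φ(6)) = (6,7) ∈ E(G2) ✓
  (3,7) → (φ(3),φ(7)) = (5,6) ∈ E(G2) ✓
  (3,8) → (φ(3),φ(8)) = (1,6) ∈ E(G2) ✓
  (5,7) → (φ(5),φ(7)) = (5,8) ∈ E(G2) ✓
  (5,8) → (φ(5),φ(8)) = (1,8) ∈ E(G2) ✓
  (6,7) → (φ(6),φ(7)) = (5,7) ∈ E(G2) ✓
  (6,8) → (φ(6),φ(8)) = (1,7) ∈ E(G2) ✓
All 14 edges of G1 map to edges of G2, and |E(G1)| = |E(G2)| = 14, so φ is a bijection on edges as well as vertices. Hence G1 ≅ G2.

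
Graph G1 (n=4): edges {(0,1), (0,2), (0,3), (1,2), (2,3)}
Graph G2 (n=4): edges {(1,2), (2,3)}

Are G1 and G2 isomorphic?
No, not isomorphic

The graphs are NOT isomorphic.

Counting triangles (3-cliques): G1 has 2, G2 has 0.
Triangle count is an isomorphism invariant, so differing triangle counts rule out isomorphism.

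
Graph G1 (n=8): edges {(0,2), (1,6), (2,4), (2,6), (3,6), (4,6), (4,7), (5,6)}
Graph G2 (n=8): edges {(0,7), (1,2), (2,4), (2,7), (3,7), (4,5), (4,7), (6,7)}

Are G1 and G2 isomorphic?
Yes, isomorphic

The graphs are isomorphic.
One valid mapping φ: V(G1) → V(G2): 0→5, 1→0, 2→4, 3→3, 4→2, 5→6, 6→7, 7→1

Verify φ preserves adjacency — for each edge of G1, its image is an edge of G2:
  (0,2) → (φ(0),φ(2)) = (4,5) ∈ E(G2) ✓
  (1,6) → (φ(1),φ(6)) = (0,7) ∈ E(G2) ✓
  (2,4) → (φ(2),φ(4)) = (2,4) ∈ E(G2) ✓
  (2,6) → (φ(2),φ(6)) = (4,7) ∈ E(G2) ✓
  (3,6) → (φ(3),φ(6)) = (3,7) ∈ E(G2) ✓
  (4,6) → (φ(4),φ(6)) = (2,7) ∈ E(G2) ✓
  (4,7) → (φ(4),φ(7)) = (1,2) ∈ E(G2) ✓
  (5,6) → (φ(5),φ(6)) = (6,7) ∈ E(G2) ✓
All 8 edges of G1 map to edges of G2, and |E(G1)| = |E(G2)| = 8, so φ is a bijection on edges as well as vertices. Hence G1 ≅ G2.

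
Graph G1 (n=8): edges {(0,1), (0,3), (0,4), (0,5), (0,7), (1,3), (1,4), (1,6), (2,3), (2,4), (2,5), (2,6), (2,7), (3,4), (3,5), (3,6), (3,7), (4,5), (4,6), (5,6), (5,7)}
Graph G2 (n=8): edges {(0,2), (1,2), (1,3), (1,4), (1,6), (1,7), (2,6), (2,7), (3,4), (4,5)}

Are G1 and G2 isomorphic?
No, not isomorphic

The graphs are NOT isomorphic.

Counting triangles (3-cliques): G1 has 23, G2 has 3.
Triangle count is an isomorphism invariant, so differing triangle counts rule out isomorphism.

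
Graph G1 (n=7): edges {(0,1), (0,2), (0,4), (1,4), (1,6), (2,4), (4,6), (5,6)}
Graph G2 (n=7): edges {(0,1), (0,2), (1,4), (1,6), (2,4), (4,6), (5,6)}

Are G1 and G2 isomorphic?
No, not isomorphic

The graphs are NOT isomorphic.

Counting edges: G1 has 8 edge(s); G2 has 7 edge(s).
Edge count is an isomorphism invariant (a bijection on vertices induces a bijection on edges), so differing edge counts rule out isomorphism.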